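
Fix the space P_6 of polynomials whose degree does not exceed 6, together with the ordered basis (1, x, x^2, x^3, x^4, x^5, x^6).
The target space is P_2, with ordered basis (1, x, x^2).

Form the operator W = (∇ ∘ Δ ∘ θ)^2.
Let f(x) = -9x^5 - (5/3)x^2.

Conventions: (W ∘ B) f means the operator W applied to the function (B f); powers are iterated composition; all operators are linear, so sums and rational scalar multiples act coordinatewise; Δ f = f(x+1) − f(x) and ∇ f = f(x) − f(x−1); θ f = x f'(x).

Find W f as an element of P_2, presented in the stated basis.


θ f = -45x^5 - (10/3)x^2
Δ θ f = -225x^4 - 450x^3 - 450x^2 - (695/3)x - 145/3
∇ Δ θ f = -900x^3 - 450x - 20/3
θ (∇ ∘ Δ ∘ θ) f = -2700x^3 - 450x
Δ θ (∇ ∘ Δ ∘ θ) f = -8100x^2 - 8100x - 3150
∇ Δ θ (∇ ∘ Δ ∘ θ) f = -16200x

g(x) = -16200x


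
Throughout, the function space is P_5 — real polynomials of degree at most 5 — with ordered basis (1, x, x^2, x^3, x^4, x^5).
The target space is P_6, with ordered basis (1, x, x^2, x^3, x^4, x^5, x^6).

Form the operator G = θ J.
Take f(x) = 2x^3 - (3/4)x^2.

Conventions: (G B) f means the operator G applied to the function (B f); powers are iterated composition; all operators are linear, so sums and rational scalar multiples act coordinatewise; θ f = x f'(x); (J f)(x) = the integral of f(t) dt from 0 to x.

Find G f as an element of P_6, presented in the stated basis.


J f = (1/2)x^4 - (1/4)x^3
θ J f = 2x^4 - (3/4)x^3

the result is g(x) = 2x^4 - (3/4)x^3


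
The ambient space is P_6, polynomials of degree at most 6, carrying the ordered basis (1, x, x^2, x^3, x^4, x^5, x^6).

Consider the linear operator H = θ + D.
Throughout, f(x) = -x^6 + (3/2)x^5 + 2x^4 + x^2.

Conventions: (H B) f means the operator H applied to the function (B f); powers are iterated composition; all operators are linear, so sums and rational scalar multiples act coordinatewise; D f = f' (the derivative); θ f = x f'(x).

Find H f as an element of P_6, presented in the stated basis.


θ f = -6x^6 + (15/2)x^5 + 8x^4 + 2x^2
D f = -6x^5 + (15/2)x^4 + 8x^3 + 2x
(θ + D) f = -6x^6 + (3/2)x^5 + (31/2)x^4 + 8x^3 + 2x^2 + 2x

the image equals g(x) = -6x^6 + (3/2)x^5 + (31/2)x^4 + 8x^3 + 2x^2 + 2x


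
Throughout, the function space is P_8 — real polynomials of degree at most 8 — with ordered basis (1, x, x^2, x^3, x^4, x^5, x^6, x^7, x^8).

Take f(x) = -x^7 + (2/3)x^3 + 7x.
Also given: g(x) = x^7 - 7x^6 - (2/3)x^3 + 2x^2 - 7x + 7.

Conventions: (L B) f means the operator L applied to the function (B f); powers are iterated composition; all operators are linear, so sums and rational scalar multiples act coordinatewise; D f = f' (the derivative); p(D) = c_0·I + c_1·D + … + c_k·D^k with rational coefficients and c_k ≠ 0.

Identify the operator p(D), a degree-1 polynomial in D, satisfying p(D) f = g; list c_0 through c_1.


D^0 f = -x^7 + (2/3)x^3 + 7x
D^1 f = -7x^6 + 2x^2 + 7
matching coefficients of g against c_0 f + c_1 Df + … from the top degree down determines the c_i
solution: c_0 = -1, c_1 = 1

c_0 = -1, c_1 = 1


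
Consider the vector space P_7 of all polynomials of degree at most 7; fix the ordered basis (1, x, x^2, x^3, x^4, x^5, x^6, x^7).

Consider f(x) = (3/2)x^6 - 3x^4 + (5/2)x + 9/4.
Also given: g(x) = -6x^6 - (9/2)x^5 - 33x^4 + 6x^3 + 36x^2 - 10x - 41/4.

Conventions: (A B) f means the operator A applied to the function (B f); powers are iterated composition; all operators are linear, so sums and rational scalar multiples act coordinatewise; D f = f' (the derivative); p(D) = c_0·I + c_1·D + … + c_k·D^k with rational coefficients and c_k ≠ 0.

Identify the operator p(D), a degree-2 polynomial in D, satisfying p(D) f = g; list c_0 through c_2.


p(D) = -4·I − (1/2)·D − D^2, i.e. c_0 = -4, c_1 = -1/2, c_2 = -1

D^0 f = (3/2)x^6 - 3x^4 + (5/2)x + 9/4
D^1 f = 9x^5 - 12x^3 + 5/2
D^2 f = 45x^4 - 36x^2
matching coefficients of g against c_0 f + c_1 Df + … from the top degree down determines the c_i
solution: c_0 = -4, c_1 = -1/2, c_2 = -1


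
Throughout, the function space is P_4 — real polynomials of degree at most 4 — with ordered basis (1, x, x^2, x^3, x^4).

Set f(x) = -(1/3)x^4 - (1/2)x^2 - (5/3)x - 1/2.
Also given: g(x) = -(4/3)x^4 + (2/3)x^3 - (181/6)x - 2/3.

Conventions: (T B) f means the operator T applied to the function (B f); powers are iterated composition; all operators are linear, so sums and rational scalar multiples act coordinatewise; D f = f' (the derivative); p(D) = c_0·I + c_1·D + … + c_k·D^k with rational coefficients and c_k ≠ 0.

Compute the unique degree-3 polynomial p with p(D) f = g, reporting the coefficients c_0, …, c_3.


p(D) = 4·I − (1/2)·D − (1/2)·D^2 + 3·D^3, i.e. c_0 = 4, c_1 = -1/2, c_2 = -1/2, c_3 = 3

D^0 f = -(1/3)x^4 - (1/2)x^2 - (5/3)x - 1/2
D^1 f = -(4/3)x^3 - x - 5/3
D^2 f = -4x^2 - 1
D^3 f = -8x
matching coefficients of g against c_0 f + c_1 Df + … from the top degree down determines the c_i
solution: c_0 = 4, c_1 = -1/2, c_2 = -1/2, c_3 = 3


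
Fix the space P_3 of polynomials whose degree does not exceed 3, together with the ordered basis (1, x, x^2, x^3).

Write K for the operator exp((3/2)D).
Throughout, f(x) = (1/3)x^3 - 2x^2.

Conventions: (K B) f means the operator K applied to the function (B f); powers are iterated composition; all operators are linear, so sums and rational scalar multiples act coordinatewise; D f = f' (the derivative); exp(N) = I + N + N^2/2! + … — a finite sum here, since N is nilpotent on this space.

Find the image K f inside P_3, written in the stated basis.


the result is g(x) = (1/3)x^3 - (1/2)x^2 - (15/4)x - 27/8

order-1 term: (3/2)x^2 - 6x
order-2 term: (9/4)x - 9/2
order-3 term: 9/8
the series for exp((3/2)D) f terminates at order 3
exp((3/2)D) f = (1/3)x^3 - (1/2)x^2 - (15/4)x - 27/8


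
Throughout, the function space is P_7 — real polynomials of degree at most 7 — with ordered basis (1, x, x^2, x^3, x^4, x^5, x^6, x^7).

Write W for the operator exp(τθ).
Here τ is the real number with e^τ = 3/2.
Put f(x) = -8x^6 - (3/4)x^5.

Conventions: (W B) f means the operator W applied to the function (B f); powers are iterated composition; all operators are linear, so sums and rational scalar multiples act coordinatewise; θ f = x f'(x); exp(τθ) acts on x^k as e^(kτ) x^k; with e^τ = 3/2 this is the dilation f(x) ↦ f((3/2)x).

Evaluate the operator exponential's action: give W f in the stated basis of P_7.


the result is g(x) = -(729/8)x^6 - (729/128)x^5

exp(τθ) x^k = e^(kτ) x^k; with e^τ = 3/2 this sends x^k to (3/2)^k x^k
x^5 ↦ 243/32 x^5
x^6 ↦ 729/64 x^6
applying this coordinatewise to f: exp(τθ) f = -(729/8)x^6 - (729/128)x^5


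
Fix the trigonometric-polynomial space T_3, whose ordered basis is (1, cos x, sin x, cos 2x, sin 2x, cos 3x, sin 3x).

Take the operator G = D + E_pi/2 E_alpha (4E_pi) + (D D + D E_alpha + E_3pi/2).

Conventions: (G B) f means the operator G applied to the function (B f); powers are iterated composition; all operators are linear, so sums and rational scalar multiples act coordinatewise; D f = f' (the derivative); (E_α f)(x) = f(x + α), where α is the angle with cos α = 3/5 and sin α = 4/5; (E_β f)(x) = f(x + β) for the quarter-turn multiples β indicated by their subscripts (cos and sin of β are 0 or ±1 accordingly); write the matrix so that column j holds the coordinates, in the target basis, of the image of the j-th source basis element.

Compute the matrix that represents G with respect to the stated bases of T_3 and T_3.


image of 1: 5
image of cos x: (7/5)cos x + (9/5)sin x
image of sin x: -(9/5)cos x + (7/5)sin x
image of cos 2x: -(29/5)cos 2x + (12/5)sin 2x
image of sin 2x: -(12/5)cos 2x - (29/5)sin 2x
image of cos 3x: -(1433/125)cos 3x + (319/125)sin 3x
image of sin 3x: -(319/125)cos 3x - (1433/125)sin 3x
each image's coordinates form column j of the matrix

the matrix is [[5, 0, 0, 0, 0, 0, 0]; [0, 7/5, -9/5, 0, 0, 0, 0]; [0, 9/5, 7/5, 0, 0, 0, 0]; [0, 0, 0, -29/5, -12/5, 0, 0]; [0, 0, 0, 12/5, -29/5, 0, 0]; [0, 0, 0, 0, 0, -1433/125, -319/125]; [0, 0, 0, 0, 0, 319/125, -1433/125]] (rows listed top to bottom)


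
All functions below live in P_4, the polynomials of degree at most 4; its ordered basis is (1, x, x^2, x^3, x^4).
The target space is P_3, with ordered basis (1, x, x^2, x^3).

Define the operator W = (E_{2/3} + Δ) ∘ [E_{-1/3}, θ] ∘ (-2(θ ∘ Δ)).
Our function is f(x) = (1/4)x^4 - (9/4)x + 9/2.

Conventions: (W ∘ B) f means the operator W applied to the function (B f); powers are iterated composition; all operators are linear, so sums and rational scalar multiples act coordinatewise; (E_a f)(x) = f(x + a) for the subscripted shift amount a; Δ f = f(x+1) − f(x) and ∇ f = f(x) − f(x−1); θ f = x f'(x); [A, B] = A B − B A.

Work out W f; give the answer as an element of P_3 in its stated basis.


Δ f = x^3 + (3/2)x^2 + x - 2
θ Δ f = 3x^3 + 3x^2 + x
(-2(θ ∘ Δ)) f = -6x^3 - 6x^2 - 2x
θ (-2(θ ∘ Δ)) f = -18x^3 - 12x^2 - 2x
E_{-1/3} θ (-2(θ ∘ Δ)) f = -18x^3 + 6x^2
E_{-1/3} (-2(θ ∘ Δ)) f = -6x^3 + 2/9
θ E_{-1/3} (-2(θ ∘ Δ)) f = -18x^3
[E_{-1/3}, θ] (-2(θ ∘ Δ)) f = 6x^2
E_{2/3} [E_{-1/3}, θ] (-2(θ ∘ Δ)) f = 6x^2 + 8x + 8/3
Δ [E_{-1/3}, θ] (-2(θ ∘ Δ)) f = 12x + 6
(E_{2/3} + Δ) [E_{-1/3}, θ] (-2(θ ∘ Δ)) f = 6x^2 + 20x + 26/3

g(x) = 6x^2 + 20x + 26/3


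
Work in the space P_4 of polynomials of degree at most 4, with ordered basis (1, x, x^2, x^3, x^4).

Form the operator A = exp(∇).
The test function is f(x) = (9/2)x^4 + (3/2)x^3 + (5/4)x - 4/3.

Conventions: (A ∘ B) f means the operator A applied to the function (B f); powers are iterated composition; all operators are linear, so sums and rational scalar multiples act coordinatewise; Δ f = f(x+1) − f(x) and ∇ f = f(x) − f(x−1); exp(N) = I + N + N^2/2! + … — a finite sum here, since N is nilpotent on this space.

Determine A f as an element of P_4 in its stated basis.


g(x) = (9/2)x^4 + (39/2)x^3 + (9/2)x^2 - (67/4)x + 35/12

order-1 term: 18x^3 - (45/2)x^2 + (27/2)x - 7/4
order-2 term: 27x^2 - (99/2)x + 27
order-3 term: 18x - 51/2
order-4 term: 9/2
the series for exp(∇) f terminates at order 4
exp(∇) f = (9/2)x^4 + (39/2)x^3 + (9/2)x^2 - (67/4)x + 35/12


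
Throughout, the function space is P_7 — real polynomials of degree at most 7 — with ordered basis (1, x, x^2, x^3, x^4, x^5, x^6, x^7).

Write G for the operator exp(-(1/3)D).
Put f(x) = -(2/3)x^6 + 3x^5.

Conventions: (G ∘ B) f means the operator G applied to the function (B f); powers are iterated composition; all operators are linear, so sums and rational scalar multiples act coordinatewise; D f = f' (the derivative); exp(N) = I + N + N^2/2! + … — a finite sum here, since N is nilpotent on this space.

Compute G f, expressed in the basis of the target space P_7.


order-1 term: (4/3)x^5 - 5x^4
order-2 term: -(10/9)x^4 + (10/3)x^3
order-3 term: (40/81)x^3 - (10/9)x^2
order-4 term: -(10/81)x^2 + (5/27)x
order-5 term: (4/243)x - 1/81
order-6 term: -2/2187
the series for exp(-(1/3)D) f terminates at order 6
exp(-(1/3)D) f = -(2/3)x^6 + (13/3)x^5 - (55/9)x^4 + (310/81)x^3 - (100/81)x^2 + (49/243)x - 29/2187

the image equals g(x) = -(2/3)x^6 + (13/3)x^5 - (55/9)x^4 + (310/81)x^3 - (100/81)x^2 + (49/243)x - 29/2187


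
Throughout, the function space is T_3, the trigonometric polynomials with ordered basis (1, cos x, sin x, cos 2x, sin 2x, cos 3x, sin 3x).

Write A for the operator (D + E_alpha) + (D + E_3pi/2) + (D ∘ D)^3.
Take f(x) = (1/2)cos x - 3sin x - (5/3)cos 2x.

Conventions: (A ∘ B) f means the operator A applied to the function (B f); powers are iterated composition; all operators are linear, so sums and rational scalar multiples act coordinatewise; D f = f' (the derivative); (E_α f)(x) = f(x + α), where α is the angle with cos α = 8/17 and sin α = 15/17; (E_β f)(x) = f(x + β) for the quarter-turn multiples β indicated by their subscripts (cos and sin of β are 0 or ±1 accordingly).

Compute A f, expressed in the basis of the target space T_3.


the image equals g(x) = -(201/34)cos x + (11/17)sin x + (94730/867)cos 2x + (6980/867)sin 2x

D f = -3cos x - (1/2)sin x + (10/3)sin 2x
E_alpha f = -(41/17)cos x - (63/34)sin x + (805/867)cos 2x + (400/289)sin 2x
(D + E_alpha) f = -(92/17)cos x - (40/17)sin x + (805/867)cos 2x + (4090/867)sin 2x
D f = -3cos x - (1/2)sin x + (10/3)sin 2x
E_3pi/2 f = 3cos x + (1/2)sin x + (5/3)cos 2x
(D + E_3pi/2) f = (5/3)cos 2x + (10/3)sin 2x
D f = -3cos x - (1/2)sin x + (10/3)sin 2x
D D f = -(1/2)cos x + 3sin x + (20/3)cos 2x
D (D ∘ D) f = 3cos x + (1/2)sin x - (40/3)sin 2x
D D (D ∘ D) f = (1/2)cos x - 3sin x - (80/3)cos 2x
D (D ∘ D) (D ∘ D) f = -3cos x - (1/2)sin x + (160/3)sin 2x
D D (D ∘ D) (D ∘ D) f = -(1/2)cos x + 3sin x + (320/3)cos 2x
((D + E_alpha) + (D + E_3pi/2) + (D ∘ D)^3) f = -(201/34)cos x + (11/17)sin x + (94730/867)cos 2x + (6980/867)sin 2x


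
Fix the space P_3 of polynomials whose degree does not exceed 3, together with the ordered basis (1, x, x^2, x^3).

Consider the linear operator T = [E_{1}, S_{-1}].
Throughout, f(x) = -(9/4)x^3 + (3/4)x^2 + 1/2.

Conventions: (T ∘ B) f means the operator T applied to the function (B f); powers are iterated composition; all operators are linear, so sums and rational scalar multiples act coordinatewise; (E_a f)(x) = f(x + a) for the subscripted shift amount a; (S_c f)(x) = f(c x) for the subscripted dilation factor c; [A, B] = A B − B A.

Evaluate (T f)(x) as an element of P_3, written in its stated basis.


g(x) = (27/2)x^2 + 3x + 9/2

S_{-1} f = (9/4)x^3 + (3/4)x^2 + 1/2
E_{1} S_{-1} f = (9/4)x^3 + (15/2)x^2 + (33/4)x + 7/2
E_{1} f = -(9/4)x^3 - 6x^2 - (21/4)x - 1
S_{-1} E_{1} f = (9/4)x^3 - 6x^2 + (21/4)x - 1
[E_{1}, S_{-1}] f = (27/2)x^2 + 3x + 9/2


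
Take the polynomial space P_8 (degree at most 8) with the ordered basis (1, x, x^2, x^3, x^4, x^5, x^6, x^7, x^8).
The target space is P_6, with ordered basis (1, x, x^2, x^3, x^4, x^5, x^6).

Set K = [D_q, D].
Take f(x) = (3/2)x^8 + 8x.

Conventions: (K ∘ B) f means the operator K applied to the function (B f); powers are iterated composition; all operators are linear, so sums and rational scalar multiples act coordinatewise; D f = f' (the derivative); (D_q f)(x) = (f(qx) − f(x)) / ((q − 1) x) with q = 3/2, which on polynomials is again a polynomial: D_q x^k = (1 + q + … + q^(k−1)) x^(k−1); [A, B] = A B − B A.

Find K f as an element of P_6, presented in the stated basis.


the image equals g(x) = -(33573/256)x^6

D f = 12x^7 + 8
D_q D f = (6177/16)x^6
D_q f = (18915/256)x^7 + 8
D D_q f = (132405/256)x^6
[D_q, D] f = -(33573/256)x^6


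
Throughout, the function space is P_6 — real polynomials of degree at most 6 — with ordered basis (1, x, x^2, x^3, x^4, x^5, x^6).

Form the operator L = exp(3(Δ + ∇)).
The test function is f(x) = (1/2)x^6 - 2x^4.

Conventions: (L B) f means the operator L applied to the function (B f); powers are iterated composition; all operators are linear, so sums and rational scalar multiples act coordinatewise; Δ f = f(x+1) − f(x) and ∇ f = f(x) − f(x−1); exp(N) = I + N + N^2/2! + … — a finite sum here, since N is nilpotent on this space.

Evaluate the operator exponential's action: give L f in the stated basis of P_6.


order-1 term: 18x^5 + 12x^3 - 30x
order-2 term: 270x^4 + 648x^2
order-3 term: 2160x^3 + 4752x
order-4 term: 9720x^2 + 10368
order-5 term: 23328x
order-6 term: 23328
the series for exp(3(Δ + ∇)) f terminates at order 6
exp(3(Δ + ∇)) f = (1/2)x^6 + 18x^5 + 268x^4 + 2172x^3 + 10368x^2 + 28050x + 33696

g(x) = (1/2)x^6 + 18x^5 + 268x^4 + 2172x^3 + 10368x^2 + 28050x + 33696


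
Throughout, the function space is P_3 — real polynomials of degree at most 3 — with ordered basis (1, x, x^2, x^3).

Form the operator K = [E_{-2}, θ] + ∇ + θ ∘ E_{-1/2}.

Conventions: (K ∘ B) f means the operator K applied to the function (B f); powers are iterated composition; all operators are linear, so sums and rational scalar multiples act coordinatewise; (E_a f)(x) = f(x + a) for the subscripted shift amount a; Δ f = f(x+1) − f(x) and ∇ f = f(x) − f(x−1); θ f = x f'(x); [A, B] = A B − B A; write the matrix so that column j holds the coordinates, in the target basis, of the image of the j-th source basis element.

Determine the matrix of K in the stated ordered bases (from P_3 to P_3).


the matrix is [[0, -1, 7, -23]; [0, 1, -3, 87/4]; [0, 0, 2, -6]; [0, 0, 0, 3]] (rows listed top to bottom)

image of 1: 0
image of x: x - 1
image of x^2: 2x^2 - 3x + 7
image of x^3: 3x^3 - 6x^2 + (87/4)x - 23
each image's coordinates form column j of the matrix


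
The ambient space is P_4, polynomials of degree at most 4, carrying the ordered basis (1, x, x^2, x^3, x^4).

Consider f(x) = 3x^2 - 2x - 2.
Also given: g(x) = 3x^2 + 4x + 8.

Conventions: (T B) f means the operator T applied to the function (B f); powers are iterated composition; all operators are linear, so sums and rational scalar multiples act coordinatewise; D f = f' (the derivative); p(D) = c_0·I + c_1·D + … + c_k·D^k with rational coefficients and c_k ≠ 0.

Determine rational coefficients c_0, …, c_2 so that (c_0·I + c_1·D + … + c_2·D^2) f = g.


p(D) = I + D + 2·D^2, i.e. c_0 = 1, c_1 = 1, c_2 = 2

D^0 f = 3x^2 - 2x - 2
D^1 f = 6x - 2
D^2 f = 6
matching coefficients of g against c_0 f + c_1 Df + … from the top degree down determines the c_i
solution: c_0 = 1, c_1 = 1, c_2 = 2


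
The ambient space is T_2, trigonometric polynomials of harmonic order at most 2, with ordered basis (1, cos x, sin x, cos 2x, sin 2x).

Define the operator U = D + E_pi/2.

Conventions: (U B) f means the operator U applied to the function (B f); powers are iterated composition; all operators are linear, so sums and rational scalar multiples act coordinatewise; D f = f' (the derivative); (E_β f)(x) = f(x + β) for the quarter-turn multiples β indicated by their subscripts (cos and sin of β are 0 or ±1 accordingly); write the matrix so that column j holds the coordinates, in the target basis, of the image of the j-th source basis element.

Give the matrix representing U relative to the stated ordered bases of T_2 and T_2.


the matrix is [[1, 0, 0, 0, 0]; [0, 0, 2, 0, 0]; [0, -2, 0, 0, 0]; [0, 0, 0, -1, 2]; [0, 0, 0, -2, -1]] (rows listed top to bottom)

image of 1: 1
image of cos x: -2sin x
image of sin x: 2cos x
image of cos 2x: -cos 2x - 2sin 2x
image of sin 2x: 2cos 2x - sin 2x
each image's coordinates form column j of the matrix


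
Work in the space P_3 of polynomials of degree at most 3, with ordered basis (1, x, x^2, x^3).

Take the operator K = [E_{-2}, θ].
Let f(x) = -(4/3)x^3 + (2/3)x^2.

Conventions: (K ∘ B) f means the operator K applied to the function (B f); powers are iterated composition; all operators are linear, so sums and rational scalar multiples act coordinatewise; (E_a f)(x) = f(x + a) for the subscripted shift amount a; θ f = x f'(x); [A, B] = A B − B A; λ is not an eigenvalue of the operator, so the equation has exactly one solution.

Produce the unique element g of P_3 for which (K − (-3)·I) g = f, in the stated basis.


write g with unknown coordinates in the stated basis and equate coefficients in (K − (-3)·I) g = f
solving from the highest basis element down gives g = -(4/9)x^3 - (2/3)x^2 + (8/3)x
check: K g = (8/3)x^2 - 8x
so K g − (-3)·g = -(4/3)x^3 + (2/3)x^2 = f ✓

g(x) = -(4/9)x^3 - (2/3)x^2 + (8/3)x


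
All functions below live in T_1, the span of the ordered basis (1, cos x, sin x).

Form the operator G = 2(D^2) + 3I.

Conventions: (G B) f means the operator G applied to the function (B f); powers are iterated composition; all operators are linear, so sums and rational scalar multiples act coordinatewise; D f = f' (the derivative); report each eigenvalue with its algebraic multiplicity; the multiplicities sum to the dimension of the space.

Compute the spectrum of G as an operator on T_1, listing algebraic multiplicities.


λ = 1 (multiplicity 2), λ = 3 (multiplicity 1)

image of 1: 3
image of cos x: cos x
image of sin x: sin x
the matrix is diagonal; its diagonal is (3, 1, 1)
for a triangular matrix the eigenvalues are the diagonal entries, with algebraic multiplicity their repetition count


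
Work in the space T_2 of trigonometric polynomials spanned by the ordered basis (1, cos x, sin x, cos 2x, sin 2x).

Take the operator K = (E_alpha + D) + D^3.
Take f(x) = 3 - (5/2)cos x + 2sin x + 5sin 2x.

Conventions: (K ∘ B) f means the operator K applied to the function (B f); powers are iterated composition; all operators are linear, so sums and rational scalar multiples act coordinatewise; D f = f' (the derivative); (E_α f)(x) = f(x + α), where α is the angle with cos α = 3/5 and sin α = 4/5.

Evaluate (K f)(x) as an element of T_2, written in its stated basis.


E_alpha f = 3 + (1/10)cos x + (16/5)sin x + (24/5)cos 2x - (7/5)sin 2x
D f = 2cos x + (5/2)sin x + 10cos 2x
(E_alpha + D) f = 3 + (21/10)cos x + (57/10)sin x + (74/5)cos 2x - (7/5)sin 2x
D f = 2cos x + (5/2)sin x + 10cos 2x
D D f = (5/2)cos x - 2sin x - 20sin 2x
D D D f = -2cos x - (5/2)sin x - 40cos 2x
((E_alpha + D) + D^3) f = 3 + (1/10)cos x + (16/5)sin x - (126/5)cos 2x - (7/5)sin 2x

the image equals g(x) = 3 + (1/10)cos x + (16/5)sin x - (126/5)cos 2x - (7/5)sin 2x


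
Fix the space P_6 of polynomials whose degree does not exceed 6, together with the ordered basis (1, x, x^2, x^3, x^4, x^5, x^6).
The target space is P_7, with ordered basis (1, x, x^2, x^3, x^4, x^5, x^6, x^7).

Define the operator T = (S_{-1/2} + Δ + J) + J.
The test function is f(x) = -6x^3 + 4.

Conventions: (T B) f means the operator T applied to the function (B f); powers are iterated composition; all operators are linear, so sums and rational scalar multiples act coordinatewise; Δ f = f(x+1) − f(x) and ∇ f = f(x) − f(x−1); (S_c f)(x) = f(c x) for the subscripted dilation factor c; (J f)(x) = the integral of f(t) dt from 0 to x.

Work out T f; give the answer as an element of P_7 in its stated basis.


S_{-1/2} f = (3/4)x^3 + 4
Δ f = -18x^2 - 18x - 6
J f = -(3/2)x^4 + 4x
(S_{-1/2} + Δ + J) f = -(3/2)x^4 + (3/4)x^3 - 18x^2 - 14x - 2
J f = -(3/2)x^4 + 4x
((S_{-1/2} + Δ + J) + J) f = -3x^4 + (3/4)x^3 - 18x^2 - 10x - 2

the image equals g(x) = -3x^4 + (3/4)x^3 - 18x^2 - 10x - 2


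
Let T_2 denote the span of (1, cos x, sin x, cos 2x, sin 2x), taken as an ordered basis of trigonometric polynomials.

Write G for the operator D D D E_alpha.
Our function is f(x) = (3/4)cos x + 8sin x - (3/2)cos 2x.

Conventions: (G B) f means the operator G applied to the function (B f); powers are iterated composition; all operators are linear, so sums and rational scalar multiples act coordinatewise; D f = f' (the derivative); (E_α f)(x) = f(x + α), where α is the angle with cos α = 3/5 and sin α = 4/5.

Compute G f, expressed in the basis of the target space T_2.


g(x) = -(21/5)cos x + (137/20)sin x - (288/25)cos 2x + (84/25)sin 2x

E_alpha f = (137/20)cos x + (21/5)sin x + (21/50)cos 2x + (36/25)sin 2x
D E_alpha f = (21/5)cos x - (137/20)sin x + (72/25)cos 2x - (21/25)sin 2x
D (D E_alpha) f = -(137/20)cos x - (21/5)sin x - (42/25)cos 2x - (144/25)sin 2x
D D (D E_alpha) f = -(21/5)cos x + (137/20)sin x - (288/25)cos 2x + (84/25)sin 2x


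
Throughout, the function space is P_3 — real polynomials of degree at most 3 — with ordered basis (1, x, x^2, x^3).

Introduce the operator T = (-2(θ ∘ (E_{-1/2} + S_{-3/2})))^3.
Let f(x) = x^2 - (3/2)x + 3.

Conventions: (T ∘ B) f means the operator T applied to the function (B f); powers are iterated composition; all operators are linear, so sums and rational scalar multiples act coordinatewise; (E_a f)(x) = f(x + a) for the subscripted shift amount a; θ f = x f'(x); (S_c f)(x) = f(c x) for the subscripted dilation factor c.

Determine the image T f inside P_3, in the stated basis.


g(x) = -2197x^2 + (625/2)x

E_{-1/2} f = x^2 - (5/2)x + 4
S_{-3/2} f = (9/4)x^2 + (9/4)x + 3
(E_{-1/2} + S_{-3/2}) f = (13/4)x^2 - (1/4)x + 7
θ (E_{-1/2} + S_{-3/2}) f = (13/2)x^2 - (1/4)x
(-2(θ ∘ (E_{-1/2} + S_{-3/2}))) f = -13x^2 + (1/2)x
E_{-1/2} (-2(θ ∘ (E_{-1/2} + S_{-3/2}))) f = -13x^2 + (27/2)x - 7/2
S_{-3/2} (-2(θ ∘ (E_{-1/2} + S_{-3/2}))) f = -(117/4)x^2 - (3/4)x
(E_{-1/2} + S_{-3/2}) (-2(θ ∘ (E_{-1/2} + S_{-3/2}))) f = -(169/4)x^2 + (51/4)x - 7/2
θ (E_{-1/2} + S_{-3/2}) (-2(θ ∘ (E_{-1/2} + S_{-3/2}))) f = -(169/2)x^2 + (51/4)x
(-2(θ ∘ (E_{-1/2} + S_{-3/2}))) (-2(θ ∘ (E_{-1/2} + S_{-3/2}))) f = 169x^2 - (51/2)x
E_{-1/2} (-2(θ ∘ (E_{-1/2} + S_{-3/2}))) (-2(θ ∘ (E_{-1/2} + S_{-3/2}))) f = 169x^2 - (389/2)x + 55
S_{-3/2} (-2(θ ∘ (E_{-1/2} + S_{-3/2}))) (-2(θ ∘ (E_{-1/2} + S_{-3/2}))) f = (1521/4)x^2 + (153/4)x
(E_{-1/2} + S_{-3/2}) (-2(θ ∘ (E_{-1/2} + S_{-3/2}))) (-2(θ ∘ (E_{-1/2} + S_{-3/2}))) f = (2197/4)x^2 - (625/4)x + 55
θ (E_{-1/2} + S_{-3/2}) (-2(θ ∘ (E_{-1/2} + S_{-3/2}))) (-2(θ ∘ (E_{-1/2} + S_{-3/2}))) f = (2197/2)x^2 - (625/4)x
(-2(θ ∘ (E_{-1/2} + S_{-3/2}))) (-2(θ ∘ (E_{-1/2} + S_{-3/2}))) (-2(θ ∘ (E_{-1/2} + S_{-3/2}))) f = -2197x^2 + (625/2)x


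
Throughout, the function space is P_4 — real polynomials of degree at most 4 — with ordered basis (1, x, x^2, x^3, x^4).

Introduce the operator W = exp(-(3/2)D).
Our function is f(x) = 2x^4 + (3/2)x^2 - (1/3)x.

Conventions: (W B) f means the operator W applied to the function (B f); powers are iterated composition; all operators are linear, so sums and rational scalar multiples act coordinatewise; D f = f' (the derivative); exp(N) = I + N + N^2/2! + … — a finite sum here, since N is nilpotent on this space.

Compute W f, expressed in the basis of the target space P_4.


order-1 term: -12x^3 - (9/2)x + 1/2
order-2 term: 27x^2 + 27/8
order-3 term: -27x
order-4 term: 81/8
the series for exp(-(3/2)D) f terminates at order 4
exp(-(3/2)D) f = 2x^4 - 12x^3 + (57/2)x^2 - (191/6)x + 14

the result is g(x) = 2x^4 - 12x^3 + (57/2)x^2 - (191/6)x + 14


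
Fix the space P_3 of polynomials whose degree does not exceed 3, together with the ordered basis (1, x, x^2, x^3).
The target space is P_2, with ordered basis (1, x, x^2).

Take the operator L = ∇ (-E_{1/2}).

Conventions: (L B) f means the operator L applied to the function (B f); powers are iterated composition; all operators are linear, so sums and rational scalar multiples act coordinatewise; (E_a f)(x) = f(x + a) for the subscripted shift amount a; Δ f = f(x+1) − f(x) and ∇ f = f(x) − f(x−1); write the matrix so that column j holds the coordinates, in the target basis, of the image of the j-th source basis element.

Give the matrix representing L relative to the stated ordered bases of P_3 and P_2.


the matrix is [[0, -1, 0, -1/4]; [0, 0, -2, 0]; [0, 0, 0, -3]] (rows listed top to bottom)

image of 1: 0
image of x: -1
image of x^2: -2x
image of x^3: -3x^2 - 1/4
each image's coordinates form column j of the matrix


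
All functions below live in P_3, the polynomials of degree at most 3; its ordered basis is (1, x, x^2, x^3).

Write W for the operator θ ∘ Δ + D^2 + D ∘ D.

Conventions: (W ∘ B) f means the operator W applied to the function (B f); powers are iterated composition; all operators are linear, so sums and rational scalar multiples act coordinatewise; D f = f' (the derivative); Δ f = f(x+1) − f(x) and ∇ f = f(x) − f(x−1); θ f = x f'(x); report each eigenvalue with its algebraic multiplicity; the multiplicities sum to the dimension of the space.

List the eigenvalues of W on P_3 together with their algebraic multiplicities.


λ = 0 (multiplicity 4)

image of 1: 0
image of x: 0
image of x^2: 2x + 4
image of x^3: 6x^2 + 15x
the matrix is upper triangular; its diagonal is (0, 0, 0, 0)
for a triangular matrix the eigenvalues are the diagonal entries, with algebraic multiplicity their repetition count


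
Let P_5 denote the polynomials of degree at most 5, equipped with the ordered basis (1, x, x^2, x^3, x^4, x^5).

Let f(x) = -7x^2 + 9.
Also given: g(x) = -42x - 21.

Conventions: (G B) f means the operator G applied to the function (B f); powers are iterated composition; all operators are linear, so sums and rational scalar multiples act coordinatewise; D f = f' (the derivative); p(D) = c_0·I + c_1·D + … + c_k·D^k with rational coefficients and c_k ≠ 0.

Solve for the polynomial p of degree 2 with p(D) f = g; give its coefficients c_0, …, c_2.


D^0 f = -7x^2 + 9
D^1 f = -14x
D^2 f = -14
matching coefficients of g against c_0 f + c_1 Df + … from the top degree down determines the c_i
solution: c_0 = 0, c_1 = 3, c_2 = 3/2

c_0 = 0, c_1 = 3, c_2 = 3/2


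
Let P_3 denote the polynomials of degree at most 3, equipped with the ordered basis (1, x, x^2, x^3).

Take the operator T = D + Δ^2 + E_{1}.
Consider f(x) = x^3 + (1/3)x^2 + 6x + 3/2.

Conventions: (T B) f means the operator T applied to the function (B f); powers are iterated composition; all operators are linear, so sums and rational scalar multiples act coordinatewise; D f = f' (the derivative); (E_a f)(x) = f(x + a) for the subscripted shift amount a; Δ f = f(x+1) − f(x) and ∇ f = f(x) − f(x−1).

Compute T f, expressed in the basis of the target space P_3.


the image equals g(x) = x^3 + (19/3)x^2 + (49/3)x + 43/2

D f = 3x^2 + (2/3)x + 6
Δ f = 3x^2 + (11/3)x + 22/3
Δ Δ f = 6x + 20/3
E_{1} f = x^3 + (10/3)x^2 + (29/3)x + 53/6
(D + Δ^2 + E_{1}) f = x^3 + (19/3)x^2 + (49/3)x + 43/2


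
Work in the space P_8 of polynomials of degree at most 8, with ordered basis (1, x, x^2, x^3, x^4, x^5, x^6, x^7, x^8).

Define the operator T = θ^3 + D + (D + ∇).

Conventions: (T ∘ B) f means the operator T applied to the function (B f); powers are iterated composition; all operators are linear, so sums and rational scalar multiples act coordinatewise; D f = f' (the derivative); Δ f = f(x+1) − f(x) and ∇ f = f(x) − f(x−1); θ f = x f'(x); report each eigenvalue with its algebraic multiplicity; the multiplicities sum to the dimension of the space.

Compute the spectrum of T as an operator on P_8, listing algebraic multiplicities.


λ = 0 (multiplicity 1), λ = 1 (multiplicity 1), λ = 8 (multiplicity 1), λ = 27 (multiplicity 1), λ = 64 (multiplicity 1), λ = 125 (multiplicity 1), λ = 216 (multiplicity 1), λ = 343 (multiplicity 1), λ = 512 (multiplicity 1)

image of 1: 0
image of x: x + 3
image of x^2: 8x^2 + 6x - 1
image of x^3: 27x^3 + 9x^2 - 3x + 1
image of x^4: 64x^4 + 12x^3 - 6x^2 + 4x - 1
image of x^5: 125x^5 + 15x^4 - 10x^3 + 10x^2 - 5x + 1
image of x^6: 216x^6 + 18x^5 - 15x^4 + 20x^3 - 15x^2 + 6x - 1
image of x^7: 343x^7 + 21x^6 - 21x^5 + 35x^4 - 35x^3 + 21x^2 - 7x + 1
image of x^8: 512x^8 + 24x^7 - 28x^6 + 56x^5 - 70x^4 + 56x^3 - 28x^2 + 8x - 1
the matrix is upper triangular; its diagonal is (0, 1, 8, 27, 64, 125, 216, 343, 512)
for a triangular matrix the eigenvalues are the diagonal entries, with algebraic multiplicity their repetition count


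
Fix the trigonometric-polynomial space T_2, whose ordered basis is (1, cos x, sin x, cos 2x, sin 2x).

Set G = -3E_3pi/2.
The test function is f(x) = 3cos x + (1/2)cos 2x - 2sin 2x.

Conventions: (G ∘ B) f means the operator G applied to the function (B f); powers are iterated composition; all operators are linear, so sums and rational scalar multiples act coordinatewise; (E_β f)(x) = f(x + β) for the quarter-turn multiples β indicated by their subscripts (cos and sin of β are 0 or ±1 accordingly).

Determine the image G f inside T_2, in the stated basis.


the result is g(x) = -9sin x + (3/2)cos 2x - 6sin 2x

E_3pi/2 f = 3sin x - (1/2)cos 2x + 2sin 2x
(-3E_3pi/2) f = -9sin x + (3/2)cos 2x - 6sin 2x


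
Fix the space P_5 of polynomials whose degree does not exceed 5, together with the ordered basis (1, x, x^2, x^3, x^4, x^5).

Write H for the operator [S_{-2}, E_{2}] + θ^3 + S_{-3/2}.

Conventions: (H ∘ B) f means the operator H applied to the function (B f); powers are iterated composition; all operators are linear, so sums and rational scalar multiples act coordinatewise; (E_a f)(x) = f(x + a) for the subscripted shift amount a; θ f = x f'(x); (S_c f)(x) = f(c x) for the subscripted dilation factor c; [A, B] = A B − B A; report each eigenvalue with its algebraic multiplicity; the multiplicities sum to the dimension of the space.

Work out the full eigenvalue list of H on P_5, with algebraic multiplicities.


λ = -1/2 (multiplicity 1), λ = 1 (multiplicity 1), λ = 41/4 (multiplicity 1), λ = 189/8 (multiplicity 1), λ = 1105/16 (multiplicity 1), λ = 3757/32 (multiplicity 1)

image of 1: 1
image of x: -(1/2)x + 6
image of x^2: (41/4)x^2 - 24x - 12
image of x^3: (189/8)x^3 + 72x^2 + 72x + 72
image of x^4: (1105/16)x^4 - 192x^3 - 288x^2 - 576x - 240
image of x^5: (3757/32)x^5 + 480x^4 + 960x^3 + 2880x^2 + 2400x + 1056
the matrix is upper triangular; its diagonal is (1, -1/2, 41/4, 189/8, 1105/16, 3757/32)
for a triangular matrix the eigenvalues are the diagonal entries, with algebraic multiplicity their repetition count


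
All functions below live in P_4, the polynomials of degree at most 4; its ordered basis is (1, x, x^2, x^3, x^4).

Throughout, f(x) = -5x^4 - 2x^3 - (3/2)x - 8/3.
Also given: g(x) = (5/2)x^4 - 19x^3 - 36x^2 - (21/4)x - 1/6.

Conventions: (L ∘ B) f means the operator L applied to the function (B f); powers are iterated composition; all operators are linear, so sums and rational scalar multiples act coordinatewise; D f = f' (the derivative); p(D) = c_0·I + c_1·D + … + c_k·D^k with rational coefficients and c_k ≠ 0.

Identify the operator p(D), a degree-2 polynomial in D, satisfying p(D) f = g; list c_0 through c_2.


p(D) = -(1/2)·I + D + (1/2)·D^2, i.e. c_0 = -1/2, c_1 = 1, c_2 = 1/2

D^0 f = -5x^4 - 2x^3 - (3/2)x - 8/3
D^1 f = -20x^3 - 6x^2 - 3/2
D^2 f = -60x^2 - 12x
matching coefficients of g against c_0 f + c_1 Df + … from the top degree down determines the c_i
solution: c_0 = -1/2, c_1 = 1, c_2 = 1/2


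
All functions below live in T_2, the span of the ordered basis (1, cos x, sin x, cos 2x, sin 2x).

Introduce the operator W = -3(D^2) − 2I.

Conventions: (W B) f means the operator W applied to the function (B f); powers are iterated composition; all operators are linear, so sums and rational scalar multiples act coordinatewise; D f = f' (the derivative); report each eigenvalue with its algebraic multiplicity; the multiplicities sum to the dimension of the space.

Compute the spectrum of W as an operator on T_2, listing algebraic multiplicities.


λ = -2 (multiplicity 1), λ = 1 (multiplicity 2), λ = 10 (multiplicity 2)

image of 1: -2
image of cos x: cos x
image of sin x: sin x
image of cos 2x: 10cos 2x
image of sin 2x: 10sin 2x
the matrix is diagonal; its diagonal is (-2, 1, 1, 10, 10)
for a triangular matrix the eigenvalues are the diagonal entries, with algebraic multiplicity their repetition count


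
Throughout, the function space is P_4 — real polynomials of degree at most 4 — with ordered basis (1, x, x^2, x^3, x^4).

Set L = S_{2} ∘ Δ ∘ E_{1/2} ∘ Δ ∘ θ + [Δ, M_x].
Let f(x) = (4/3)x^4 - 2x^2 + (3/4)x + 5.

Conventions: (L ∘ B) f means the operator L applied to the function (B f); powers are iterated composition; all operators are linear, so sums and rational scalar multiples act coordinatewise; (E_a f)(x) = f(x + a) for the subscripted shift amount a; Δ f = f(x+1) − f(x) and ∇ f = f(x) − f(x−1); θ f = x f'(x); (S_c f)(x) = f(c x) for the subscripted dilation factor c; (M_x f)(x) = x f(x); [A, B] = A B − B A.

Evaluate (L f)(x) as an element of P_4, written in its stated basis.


θ f = (16/3)x^4 - 4x^2 + (3/4)x
Δ θ f = (64/3)x^3 + 32x^2 + (40/3)x + 25/12
E_{1/2} Δ θ f = (64/3)x^3 + 64x^2 + (184/3)x + 233/12
Δ E_{1/2} Δ θ f = 64x^2 + 192x + 440/3
S_{2} (Δ ∘ E_{1/2} ∘ Δ) θ f = 256x^2 + 384x + 440/3
M_x f = (4/3)x^5 - 2x^3 + (3/4)x^2 + 5x
Δ M_x f = (20/3)x^4 + (40/3)x^3 + (22/3)x^2 + (13/6)x + 61/12
Δ f = (16/3)x^3 + 8x^2 + (4/3)x + 1/12
M_x Δ f = (16/3)x^4 + 8x^3 + (4/3)x^2 + (1/12)x
[Δ, M_x] f = (4/3)x^4 + (16/3)x^3 + 6x^2 + (25/12)x + 61/12
(S_{2} ∘ Δ ∘ E_{1/2} ∘ Δ ∘ θ + [Δ, M_x]) f = (4/3)x^4 + (16/3)x^3 + 262x^2 + (4633/12)x + 607/4

the image equals g(x) = (4/3)x^4 + (16/3)x^3 + 262x^2 + (4633/12)x + 607/4


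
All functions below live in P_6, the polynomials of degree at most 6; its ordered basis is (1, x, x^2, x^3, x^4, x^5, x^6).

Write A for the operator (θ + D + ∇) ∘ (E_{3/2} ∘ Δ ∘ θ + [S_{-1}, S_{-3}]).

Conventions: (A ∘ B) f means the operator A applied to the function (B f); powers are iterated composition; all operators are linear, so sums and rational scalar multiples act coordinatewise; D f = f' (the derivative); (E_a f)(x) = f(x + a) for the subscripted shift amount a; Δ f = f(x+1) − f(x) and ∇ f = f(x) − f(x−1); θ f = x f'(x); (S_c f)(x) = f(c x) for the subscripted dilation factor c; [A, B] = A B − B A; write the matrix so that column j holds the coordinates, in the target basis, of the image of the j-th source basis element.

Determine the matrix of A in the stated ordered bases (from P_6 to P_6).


image of 1: 0
image of x: 0
image of x^2: 4x + 8
image of x^3: 18x^2 + 72x + 63
image of x^4: 48x^3 + 288x^2 + 532x + 312
image of x^5: 100x^4 + 800x^3 + 2275x^2 + 2800x + 2525/2
image of x^6: 180x^5 + 1800x^4 + 6930x^3 + 13140x^2 + (49329/4)x + 9141/2
each image's coordinates form column j of the matrix

the matrix is [[0, 0, 8, 63, 312, 2525/2, 9141/2]; [0, 0, 4, 72, 532, 2800, 49329/4]; [0, 0, 0, 18, 288, 2275, 13140]; [0, 0, 0, 0, 48, 800, 6930]; [0, 0, 0, 0, 0, 100, 1800]; [0, 0, 0, 0, 0, 0, 180]; [0, 0, 0, 0, 0, 0, 0]] (rows listed top to bottom)


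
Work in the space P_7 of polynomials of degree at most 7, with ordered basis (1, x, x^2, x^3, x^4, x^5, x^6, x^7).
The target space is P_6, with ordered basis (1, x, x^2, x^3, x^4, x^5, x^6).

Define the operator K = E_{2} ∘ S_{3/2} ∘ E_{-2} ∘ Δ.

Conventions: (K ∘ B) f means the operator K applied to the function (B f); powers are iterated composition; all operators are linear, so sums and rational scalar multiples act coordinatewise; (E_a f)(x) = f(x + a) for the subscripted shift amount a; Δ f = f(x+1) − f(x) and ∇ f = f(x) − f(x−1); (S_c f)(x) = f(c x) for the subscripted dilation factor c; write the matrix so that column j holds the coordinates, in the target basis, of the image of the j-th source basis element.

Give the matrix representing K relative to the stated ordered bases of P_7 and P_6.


the matrix is [[0, 1, 3, 7, 15, 31, 63, 127]; [0, 0, 3, 27/2, 42, 225/2, 279, 1323/2]; [0, 0, 0, 27/4, 81/2, 315/2, 2025/4, 5859/4]; [0, 0, 0, 0, 27/2, 405/4, 945/2, 14175/8]; [0, 0, 0, 0, 0, 405/16, 3645/16, 19845/16]; [0, 0, 0, 0, 0, 0, 729/16, 15309/32]; [0, 0, 0, 0, 0, 0, 0, 5103/64]] (rows listed top to bottom)

image of 1: 0
image of x: 1
image of x^2: 3x + 3
image of x^3: (27/4)x^2 + (27/2)x + 7
image of x^4: (27/2)x^3 + (81/2)x^2 + 42x + 15
image of x^5: (405/16)x^4 + (405/4)x^3 + (315/2)x^2 + (225/2)x + 31
image of x^6: (729/16)x^5 + (3645/16)x^4 + (945/2)x^3 + (2025/4)x^2 + 279x + 63
image of x^7: (5103/64)x^6 + (15309/32)x^5 + (19845/16)x^4 + (14175/8)x^3 + (5859/4)x^2 + (1323/2)x + 127
each image's coordinates form column j of the matrix


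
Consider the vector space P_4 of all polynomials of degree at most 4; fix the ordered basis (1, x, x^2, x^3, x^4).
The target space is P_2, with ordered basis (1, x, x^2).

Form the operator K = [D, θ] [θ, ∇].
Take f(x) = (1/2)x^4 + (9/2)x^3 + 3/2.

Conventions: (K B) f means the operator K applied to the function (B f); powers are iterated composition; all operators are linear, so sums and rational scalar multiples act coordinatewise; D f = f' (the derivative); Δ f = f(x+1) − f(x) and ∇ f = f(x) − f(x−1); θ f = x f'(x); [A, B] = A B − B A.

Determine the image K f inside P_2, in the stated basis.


∇ f = 2x^3 + (21/2)x^2 - (23/2)x + 4
θ ∇ f = 6x^3 + 21x^2 - (23/2)x
θ f = 2x^4 + (27/2)x^3
∇ θ f = 8x^3 + (57/2)x^2 - (65/2)x + 23/2
[θ, ∇] f = -2x^3 - (15/2)x^2 + 21x - 23/2
θ [θ, ∇] f = -6x^3 - 15x^2 + 21x
D θ [θ, ∇] f = -18x^2 - 30x + 21
D [θ, ∇] f = -6x^2 - 15x + 21
θ D [θ, ∇] f = -12x^2 - 15x
[D, θ] [θ, ∇] f = -6x^2 - 15x + 21

g(x) = -6x^2 - 15x + 21
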